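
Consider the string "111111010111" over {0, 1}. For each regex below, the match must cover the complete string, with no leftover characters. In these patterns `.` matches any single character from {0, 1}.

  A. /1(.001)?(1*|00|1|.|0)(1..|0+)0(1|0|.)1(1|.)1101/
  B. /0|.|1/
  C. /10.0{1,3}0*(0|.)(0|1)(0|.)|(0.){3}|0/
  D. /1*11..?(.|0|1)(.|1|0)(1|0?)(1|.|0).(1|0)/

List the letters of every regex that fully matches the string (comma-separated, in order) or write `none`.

D

A → no match — must end with "1101"
B → no match
C → no match
D → match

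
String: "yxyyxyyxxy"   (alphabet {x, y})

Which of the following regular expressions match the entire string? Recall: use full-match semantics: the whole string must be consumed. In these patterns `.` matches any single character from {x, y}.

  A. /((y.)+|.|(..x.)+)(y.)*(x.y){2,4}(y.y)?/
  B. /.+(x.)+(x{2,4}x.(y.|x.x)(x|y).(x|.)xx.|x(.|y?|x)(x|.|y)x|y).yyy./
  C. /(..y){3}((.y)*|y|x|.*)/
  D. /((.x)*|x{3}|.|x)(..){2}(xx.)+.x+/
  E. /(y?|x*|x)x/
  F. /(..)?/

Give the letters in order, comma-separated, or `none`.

A → match
B → no match
C → no match
D → no match — must end with "x"
E → no match — must end with "x"
F → no match

A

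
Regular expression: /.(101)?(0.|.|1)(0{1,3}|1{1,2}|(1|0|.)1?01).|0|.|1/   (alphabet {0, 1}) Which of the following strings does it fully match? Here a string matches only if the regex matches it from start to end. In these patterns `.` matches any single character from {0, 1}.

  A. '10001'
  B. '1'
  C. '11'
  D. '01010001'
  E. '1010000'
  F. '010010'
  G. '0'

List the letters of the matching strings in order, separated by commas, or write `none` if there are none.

A, B, D, E, F, G

A → match
B → match
C → no match
D → match
E → match
F → match
G → match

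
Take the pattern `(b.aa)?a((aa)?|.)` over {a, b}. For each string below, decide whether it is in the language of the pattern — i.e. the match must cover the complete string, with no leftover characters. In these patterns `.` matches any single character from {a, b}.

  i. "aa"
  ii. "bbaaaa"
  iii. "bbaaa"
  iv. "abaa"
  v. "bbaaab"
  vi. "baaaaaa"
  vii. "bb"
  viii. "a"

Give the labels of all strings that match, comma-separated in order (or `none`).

i → match
ii → match
iii → match
iv → no match
v → match
vi → match
vii → no match
viii → match

i, ii, iii, v, vi, viii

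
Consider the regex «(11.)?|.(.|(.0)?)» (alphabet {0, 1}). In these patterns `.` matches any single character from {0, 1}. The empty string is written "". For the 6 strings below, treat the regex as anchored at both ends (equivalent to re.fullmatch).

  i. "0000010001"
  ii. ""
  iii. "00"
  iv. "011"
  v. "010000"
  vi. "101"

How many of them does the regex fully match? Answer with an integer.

2

i. "0000010001" → no match
ii. "" → match
iii. "00" → match
iv. "011" → no match
v. "010000" → no match
vi. "101" → no match
Total matched: 2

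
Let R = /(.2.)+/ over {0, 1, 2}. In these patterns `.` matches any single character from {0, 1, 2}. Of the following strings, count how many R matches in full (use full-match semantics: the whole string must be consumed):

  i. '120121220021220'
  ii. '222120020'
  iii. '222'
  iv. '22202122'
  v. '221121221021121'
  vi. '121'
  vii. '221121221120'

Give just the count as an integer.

6

i → match
ii → match
iii → match
iv → no match
v → match
vi → match
vii → match
Total matched: 6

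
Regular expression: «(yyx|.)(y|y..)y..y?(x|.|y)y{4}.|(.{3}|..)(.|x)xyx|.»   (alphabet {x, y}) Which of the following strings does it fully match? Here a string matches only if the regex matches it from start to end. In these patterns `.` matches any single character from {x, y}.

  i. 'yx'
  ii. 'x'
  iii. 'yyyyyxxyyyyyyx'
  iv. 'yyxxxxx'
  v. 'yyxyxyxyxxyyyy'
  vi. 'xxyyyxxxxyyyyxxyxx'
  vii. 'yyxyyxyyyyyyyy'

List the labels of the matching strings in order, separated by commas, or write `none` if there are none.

ii, iii, vii

i. 'yx' → no match
ii. 'x' → match
iii → match
iv. 'yyxxxxx' → no match
v → no match
vi → no match
vii → match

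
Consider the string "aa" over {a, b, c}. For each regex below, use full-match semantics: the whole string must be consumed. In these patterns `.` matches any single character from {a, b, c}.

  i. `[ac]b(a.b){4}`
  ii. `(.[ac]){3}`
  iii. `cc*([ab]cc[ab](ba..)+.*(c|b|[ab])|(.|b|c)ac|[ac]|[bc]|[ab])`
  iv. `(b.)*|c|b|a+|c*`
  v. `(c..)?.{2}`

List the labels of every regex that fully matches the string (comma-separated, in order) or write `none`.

i → no match — must end with "b"
ii → no match
iii → no match — must start with "c"
iv → match
v → match

iv, v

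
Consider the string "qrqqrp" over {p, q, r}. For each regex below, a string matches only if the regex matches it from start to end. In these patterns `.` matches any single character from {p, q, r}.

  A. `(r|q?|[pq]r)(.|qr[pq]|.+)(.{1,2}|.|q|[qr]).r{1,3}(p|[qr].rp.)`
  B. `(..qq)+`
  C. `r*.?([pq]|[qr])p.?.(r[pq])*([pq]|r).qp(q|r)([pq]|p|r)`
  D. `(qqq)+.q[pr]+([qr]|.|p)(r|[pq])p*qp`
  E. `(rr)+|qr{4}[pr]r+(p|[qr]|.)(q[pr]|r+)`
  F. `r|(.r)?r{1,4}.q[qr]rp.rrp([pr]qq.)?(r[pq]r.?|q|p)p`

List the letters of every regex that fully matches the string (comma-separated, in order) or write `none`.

A

A → match
B → no match — must end with "qq"
C → no match
D → no match — must start with "qqq"
E → no match
F → no match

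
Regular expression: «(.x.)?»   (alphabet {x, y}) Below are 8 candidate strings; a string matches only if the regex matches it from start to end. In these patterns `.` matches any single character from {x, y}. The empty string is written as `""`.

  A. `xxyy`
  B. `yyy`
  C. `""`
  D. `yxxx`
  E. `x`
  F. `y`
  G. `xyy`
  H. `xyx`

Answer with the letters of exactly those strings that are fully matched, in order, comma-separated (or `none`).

A → no match
B → no match
C → match
D → no match
E → no match
F → no match
G → no match
H → no match

C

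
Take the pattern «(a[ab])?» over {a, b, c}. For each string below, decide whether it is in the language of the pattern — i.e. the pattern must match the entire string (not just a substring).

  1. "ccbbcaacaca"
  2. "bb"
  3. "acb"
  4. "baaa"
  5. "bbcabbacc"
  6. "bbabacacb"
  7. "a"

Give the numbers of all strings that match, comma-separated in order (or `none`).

1 → no match
2 → no match
3 → no match
4 → no match
5 → no match
6 → no match
7 → no match

none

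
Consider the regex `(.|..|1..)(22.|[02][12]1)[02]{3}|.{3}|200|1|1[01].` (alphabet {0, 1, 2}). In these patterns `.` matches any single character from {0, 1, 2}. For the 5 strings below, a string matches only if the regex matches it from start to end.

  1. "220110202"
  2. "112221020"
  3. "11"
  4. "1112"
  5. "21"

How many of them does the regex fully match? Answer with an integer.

1. "220110202" → no match
2. "112221020" → match
3. "11" → no match
4. "1112" → no match
5. "21" → no match
Total matched: 1

1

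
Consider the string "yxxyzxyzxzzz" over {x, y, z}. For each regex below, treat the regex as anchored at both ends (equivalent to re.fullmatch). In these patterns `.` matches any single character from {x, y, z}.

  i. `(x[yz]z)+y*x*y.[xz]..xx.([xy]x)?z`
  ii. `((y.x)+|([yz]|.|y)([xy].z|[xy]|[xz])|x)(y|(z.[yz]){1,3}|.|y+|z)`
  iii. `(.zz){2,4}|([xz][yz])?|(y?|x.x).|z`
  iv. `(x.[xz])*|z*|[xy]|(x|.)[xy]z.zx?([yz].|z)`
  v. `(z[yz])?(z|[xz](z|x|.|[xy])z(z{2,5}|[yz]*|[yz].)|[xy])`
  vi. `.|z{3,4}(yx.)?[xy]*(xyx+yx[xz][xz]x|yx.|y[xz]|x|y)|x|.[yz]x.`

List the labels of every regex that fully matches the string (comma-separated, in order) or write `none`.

ii

i → no match — must start with "x"
ii → match
iii → no match
iv → no match
v → no match
vi → no match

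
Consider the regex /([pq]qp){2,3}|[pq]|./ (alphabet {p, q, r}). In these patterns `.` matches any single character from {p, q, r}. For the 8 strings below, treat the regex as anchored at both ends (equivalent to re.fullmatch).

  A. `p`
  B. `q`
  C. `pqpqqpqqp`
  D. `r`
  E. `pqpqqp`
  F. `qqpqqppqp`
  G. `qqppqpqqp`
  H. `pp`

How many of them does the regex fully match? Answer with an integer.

A → match
B → match
C → match
D → match
E → match
F → match
G → match
H → no match
Total matched: 7

7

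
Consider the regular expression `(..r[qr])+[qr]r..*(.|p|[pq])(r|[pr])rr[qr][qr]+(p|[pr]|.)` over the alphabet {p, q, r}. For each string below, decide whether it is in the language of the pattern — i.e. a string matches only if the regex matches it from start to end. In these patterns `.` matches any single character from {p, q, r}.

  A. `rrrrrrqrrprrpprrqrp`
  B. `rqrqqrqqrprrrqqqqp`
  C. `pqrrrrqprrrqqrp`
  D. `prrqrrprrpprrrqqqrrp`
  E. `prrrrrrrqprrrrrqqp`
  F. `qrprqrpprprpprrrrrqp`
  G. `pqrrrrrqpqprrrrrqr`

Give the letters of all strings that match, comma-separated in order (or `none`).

A, B, C, D, E, G

A → match
B → match
C → match
D → match
E → match
F → no match
G → match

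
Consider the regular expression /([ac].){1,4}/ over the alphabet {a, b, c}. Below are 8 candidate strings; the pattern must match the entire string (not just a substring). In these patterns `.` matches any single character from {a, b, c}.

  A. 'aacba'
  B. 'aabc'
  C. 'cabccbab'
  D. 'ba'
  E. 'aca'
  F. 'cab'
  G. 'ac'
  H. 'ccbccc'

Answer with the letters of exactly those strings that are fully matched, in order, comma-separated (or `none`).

G

A → no match
B → no match
C → no match
D → no match
E → no match
F → no match
G → match
H → no match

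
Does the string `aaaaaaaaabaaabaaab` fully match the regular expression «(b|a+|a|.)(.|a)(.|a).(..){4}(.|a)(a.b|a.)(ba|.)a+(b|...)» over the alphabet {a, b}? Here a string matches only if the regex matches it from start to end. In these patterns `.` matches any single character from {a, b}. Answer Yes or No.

No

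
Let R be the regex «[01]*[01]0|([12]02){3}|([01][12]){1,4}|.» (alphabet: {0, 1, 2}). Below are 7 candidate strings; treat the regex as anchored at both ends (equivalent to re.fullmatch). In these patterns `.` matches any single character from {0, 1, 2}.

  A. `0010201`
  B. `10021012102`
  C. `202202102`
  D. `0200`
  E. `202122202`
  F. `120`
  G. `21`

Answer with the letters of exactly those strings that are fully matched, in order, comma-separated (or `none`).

C

A → no match
B → no match
C → match
D → no match
E → no match
F → no match
G → no match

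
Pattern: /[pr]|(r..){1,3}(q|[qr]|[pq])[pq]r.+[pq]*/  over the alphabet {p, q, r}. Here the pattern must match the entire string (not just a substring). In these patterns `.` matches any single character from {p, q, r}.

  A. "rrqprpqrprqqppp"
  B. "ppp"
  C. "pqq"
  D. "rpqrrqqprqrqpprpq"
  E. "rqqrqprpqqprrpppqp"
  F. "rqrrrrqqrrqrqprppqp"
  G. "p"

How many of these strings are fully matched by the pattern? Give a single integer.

A → no match
B. "ppp" → no match
C. "pqq" → no match
D → match
E → match
F → match
G. "p" → match
Total matched: 4

4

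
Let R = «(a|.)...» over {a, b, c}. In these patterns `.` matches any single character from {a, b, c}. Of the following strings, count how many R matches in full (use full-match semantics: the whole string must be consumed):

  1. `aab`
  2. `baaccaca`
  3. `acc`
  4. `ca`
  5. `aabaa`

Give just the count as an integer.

1 → no match
2 → no match
3 → no match
4 → no match
5 → no match
Total matched: 0

0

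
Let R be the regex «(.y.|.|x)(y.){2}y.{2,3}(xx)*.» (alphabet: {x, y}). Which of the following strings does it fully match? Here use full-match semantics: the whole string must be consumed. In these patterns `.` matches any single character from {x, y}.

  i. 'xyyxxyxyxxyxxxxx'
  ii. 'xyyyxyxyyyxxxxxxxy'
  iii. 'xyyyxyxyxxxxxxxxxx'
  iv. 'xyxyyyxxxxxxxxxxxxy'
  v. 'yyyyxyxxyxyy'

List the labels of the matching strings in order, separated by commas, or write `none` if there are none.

i → no match
ii → match
iii → match
iv → match
v. 'yyyyxyxxyxyy' → no match

ii, iii, iv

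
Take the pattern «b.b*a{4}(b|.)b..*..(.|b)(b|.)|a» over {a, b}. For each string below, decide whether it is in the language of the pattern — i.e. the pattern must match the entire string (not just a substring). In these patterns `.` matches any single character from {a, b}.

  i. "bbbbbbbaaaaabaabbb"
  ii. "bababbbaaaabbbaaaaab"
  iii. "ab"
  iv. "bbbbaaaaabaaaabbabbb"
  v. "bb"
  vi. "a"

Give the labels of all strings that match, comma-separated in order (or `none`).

i → match
ii → no match
iii → no match
iv → match
v → no match
vi → match

i, iv, vi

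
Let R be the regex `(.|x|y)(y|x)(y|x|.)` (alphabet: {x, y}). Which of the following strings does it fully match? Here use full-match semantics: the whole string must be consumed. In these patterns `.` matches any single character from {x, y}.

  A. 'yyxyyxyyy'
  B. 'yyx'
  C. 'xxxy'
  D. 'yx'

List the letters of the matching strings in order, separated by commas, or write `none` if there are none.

B

A → no match
B → match
C → no match
D → no match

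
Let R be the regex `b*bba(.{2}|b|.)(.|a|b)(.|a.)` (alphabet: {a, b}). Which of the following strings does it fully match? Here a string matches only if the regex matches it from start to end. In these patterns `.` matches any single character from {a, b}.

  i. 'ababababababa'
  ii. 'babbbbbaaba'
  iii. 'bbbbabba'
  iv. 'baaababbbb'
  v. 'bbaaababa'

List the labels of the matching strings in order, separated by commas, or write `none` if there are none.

i → no match
ii → no match
iii → match
iv → no match
v → no match

iii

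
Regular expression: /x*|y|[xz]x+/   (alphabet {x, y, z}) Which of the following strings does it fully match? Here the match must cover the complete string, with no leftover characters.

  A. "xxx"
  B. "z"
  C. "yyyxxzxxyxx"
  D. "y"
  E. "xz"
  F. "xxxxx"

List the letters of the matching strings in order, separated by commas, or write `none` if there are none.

A → match
B → no match
C → no match
D → match
E → no match
F → match

A, D, F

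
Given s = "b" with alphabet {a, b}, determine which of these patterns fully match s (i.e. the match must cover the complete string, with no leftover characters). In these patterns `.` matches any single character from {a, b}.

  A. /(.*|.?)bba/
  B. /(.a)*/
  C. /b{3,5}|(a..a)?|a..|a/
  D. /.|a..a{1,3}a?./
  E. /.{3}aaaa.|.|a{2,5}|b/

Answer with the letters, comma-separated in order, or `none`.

D, E

A → no match — must end with "bba"
B → no match
C → no match
D → match
E → match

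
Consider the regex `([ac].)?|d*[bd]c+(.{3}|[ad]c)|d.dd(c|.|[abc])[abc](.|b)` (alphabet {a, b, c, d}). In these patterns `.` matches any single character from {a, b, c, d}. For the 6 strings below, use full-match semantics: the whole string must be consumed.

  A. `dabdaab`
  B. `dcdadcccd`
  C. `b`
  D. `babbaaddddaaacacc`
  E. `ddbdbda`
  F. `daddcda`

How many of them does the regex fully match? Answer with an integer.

A. `dabdaab` → no match
B. `dcdadcccd` → no match
C. `b` → no match
D → no match
E. `ddbdbda` → no match
F. `daddcda` → no match
Total matched: 0

0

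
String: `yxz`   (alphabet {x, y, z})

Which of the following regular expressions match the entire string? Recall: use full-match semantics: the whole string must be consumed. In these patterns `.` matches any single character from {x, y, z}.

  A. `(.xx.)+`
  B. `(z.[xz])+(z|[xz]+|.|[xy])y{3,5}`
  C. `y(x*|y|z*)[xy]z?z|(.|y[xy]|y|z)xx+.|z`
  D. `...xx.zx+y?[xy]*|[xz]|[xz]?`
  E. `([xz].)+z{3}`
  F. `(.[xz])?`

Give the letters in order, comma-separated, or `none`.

A → no match
B → no match — must start with `z`
C → match
D → no match
E → no match
F → no match

C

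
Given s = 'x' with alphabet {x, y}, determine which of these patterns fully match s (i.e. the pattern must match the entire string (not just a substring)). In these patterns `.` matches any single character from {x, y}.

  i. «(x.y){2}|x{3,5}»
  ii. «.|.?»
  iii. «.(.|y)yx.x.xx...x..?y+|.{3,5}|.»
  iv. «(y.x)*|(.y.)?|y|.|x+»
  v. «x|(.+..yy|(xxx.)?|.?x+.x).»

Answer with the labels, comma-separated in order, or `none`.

ii, iii, iv, v

i → no match
ii → match
iii → match
iv → match
v → match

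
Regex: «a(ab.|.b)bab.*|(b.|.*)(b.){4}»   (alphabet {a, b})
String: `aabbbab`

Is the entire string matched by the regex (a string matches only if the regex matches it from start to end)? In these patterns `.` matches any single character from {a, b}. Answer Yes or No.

Yes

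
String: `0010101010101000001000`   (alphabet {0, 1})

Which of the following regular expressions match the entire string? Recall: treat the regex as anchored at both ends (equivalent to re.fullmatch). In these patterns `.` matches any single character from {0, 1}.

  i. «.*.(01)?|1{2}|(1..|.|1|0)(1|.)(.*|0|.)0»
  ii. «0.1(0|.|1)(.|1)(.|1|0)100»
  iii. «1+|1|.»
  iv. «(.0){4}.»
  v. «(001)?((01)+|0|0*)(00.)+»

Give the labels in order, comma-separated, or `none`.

i → match
ii → no match — must end with `100`
iii → no match
iv → no match
v → match

i, v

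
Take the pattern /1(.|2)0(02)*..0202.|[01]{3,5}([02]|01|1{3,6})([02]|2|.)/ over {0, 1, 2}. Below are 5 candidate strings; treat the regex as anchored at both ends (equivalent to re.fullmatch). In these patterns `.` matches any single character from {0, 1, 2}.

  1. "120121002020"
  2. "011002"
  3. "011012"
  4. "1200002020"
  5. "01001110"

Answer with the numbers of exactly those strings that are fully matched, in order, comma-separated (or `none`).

1 → no match
2 → match
3 → match
4 → match
5 → match

2, 3, 4, 5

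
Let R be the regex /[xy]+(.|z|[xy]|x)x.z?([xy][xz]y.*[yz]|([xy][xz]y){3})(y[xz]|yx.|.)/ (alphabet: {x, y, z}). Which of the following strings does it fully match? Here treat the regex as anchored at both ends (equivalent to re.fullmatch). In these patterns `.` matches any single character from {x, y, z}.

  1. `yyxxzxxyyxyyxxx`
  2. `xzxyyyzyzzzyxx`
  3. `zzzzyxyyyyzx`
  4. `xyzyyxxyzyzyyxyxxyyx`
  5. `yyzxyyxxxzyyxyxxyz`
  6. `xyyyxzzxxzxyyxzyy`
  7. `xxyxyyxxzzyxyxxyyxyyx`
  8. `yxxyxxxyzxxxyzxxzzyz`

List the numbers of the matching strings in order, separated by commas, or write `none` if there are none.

7

1 → no match
2 → no match
3 → no match
4 → no match
5 → no match
6 → no match
7 → match
8 → no match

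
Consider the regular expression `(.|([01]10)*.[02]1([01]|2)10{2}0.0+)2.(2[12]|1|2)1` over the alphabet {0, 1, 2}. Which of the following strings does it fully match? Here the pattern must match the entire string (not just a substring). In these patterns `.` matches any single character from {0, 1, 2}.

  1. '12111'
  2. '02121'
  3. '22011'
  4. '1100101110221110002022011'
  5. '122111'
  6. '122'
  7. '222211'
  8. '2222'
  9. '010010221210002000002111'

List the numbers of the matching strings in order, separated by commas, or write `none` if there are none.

1, 2, 3, 7, 9

1 → match
2 → match
3 → match
4 → no match
5 → no match
6 → no match — must end with '1'
7 → match
8 → no match — must end with '1'
9 → match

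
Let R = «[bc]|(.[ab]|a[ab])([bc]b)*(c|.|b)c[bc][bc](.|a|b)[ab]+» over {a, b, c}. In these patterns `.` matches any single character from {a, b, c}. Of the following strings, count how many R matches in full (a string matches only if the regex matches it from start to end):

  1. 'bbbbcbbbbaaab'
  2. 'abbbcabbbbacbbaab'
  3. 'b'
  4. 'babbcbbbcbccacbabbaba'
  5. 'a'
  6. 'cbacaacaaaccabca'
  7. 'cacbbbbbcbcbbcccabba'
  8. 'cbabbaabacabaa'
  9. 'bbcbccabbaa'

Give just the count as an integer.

1 → no match
2 → no match
3 → match
4 → no match
5 → no match
6 → no match
7 → match
8 → no match
9 → no match
Total matched: 2

2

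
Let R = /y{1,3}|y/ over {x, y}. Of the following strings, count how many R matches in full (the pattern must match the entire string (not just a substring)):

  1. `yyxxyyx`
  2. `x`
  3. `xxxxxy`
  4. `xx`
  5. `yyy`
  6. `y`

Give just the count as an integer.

2

1 → no match — must end with `y`
2 → no match — must start with `y`
3 → no match — must start with `y`
4 → no match — must start with `y`
5 → match
6 → match
Total matched: 2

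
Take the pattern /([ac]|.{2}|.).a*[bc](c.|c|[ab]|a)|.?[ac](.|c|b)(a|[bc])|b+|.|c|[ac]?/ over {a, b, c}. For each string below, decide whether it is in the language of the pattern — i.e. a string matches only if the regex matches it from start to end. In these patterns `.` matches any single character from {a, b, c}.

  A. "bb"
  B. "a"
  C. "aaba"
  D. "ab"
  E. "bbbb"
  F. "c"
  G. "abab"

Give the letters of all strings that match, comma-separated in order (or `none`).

A, B, C, E, F

A → match
B → match
C → match
D → no match
E → match
F → match
G → no match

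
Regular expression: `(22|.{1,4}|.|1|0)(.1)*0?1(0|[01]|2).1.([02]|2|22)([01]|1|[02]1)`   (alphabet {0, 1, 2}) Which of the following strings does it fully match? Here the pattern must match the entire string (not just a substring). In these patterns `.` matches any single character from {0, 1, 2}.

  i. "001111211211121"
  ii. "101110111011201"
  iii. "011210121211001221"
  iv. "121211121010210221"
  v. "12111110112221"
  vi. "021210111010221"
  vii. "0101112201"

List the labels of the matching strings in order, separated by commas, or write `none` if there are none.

i → match
ii → match
iii → match
iv → match
v → match
vi → match
vii. "0101112201" → match

i, ii, iii, iv, v, vi, vii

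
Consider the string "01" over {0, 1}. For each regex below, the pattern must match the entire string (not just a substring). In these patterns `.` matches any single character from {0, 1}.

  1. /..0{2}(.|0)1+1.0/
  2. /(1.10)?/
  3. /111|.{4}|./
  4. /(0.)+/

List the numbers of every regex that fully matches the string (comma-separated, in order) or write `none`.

1 → no match — must end with "0"
2 → no match
3 → no match
4 → match

4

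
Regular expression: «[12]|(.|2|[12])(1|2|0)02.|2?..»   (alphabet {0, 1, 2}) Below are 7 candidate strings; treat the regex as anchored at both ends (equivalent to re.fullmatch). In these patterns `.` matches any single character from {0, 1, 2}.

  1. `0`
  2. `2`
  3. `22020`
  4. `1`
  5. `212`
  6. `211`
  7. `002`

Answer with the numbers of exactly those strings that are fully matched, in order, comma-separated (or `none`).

1 → no match
2 → match
3 → match
4 → match
5 → match
6 → match
7 → no match

2, 3, 4, 5, 6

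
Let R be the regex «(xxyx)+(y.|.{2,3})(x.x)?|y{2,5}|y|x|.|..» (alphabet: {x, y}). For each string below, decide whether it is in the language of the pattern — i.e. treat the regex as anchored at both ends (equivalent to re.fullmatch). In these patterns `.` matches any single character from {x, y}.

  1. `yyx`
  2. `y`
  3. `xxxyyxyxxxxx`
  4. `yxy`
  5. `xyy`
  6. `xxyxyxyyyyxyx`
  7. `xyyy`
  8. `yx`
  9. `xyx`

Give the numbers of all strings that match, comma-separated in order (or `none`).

2, 8

1 → no match
2 → match
3 → no match
4 → no match
5 → no match
6 → no match
7 → no match
8 → match
9 → no match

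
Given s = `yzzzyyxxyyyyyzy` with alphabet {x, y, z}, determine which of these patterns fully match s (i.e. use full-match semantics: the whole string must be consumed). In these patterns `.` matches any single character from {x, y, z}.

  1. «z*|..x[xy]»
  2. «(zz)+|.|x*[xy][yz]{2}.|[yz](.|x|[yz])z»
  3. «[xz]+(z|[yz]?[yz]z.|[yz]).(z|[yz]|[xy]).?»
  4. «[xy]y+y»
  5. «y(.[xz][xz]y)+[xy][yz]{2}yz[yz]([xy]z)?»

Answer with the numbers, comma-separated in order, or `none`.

1 → no match
2 → no match
3 → no match
4 → no match — must end with `yy`
5 → match

5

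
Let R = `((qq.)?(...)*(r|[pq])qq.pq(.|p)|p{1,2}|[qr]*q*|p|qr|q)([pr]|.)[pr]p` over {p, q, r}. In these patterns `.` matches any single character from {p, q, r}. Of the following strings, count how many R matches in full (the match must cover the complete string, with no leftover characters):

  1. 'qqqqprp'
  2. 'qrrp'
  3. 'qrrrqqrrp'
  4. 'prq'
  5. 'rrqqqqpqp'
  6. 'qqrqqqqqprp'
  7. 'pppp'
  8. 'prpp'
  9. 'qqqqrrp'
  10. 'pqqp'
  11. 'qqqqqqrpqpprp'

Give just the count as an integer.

1. 'qqqqprp' → match
2. 'qrrp' → match
3. 'qrrrqqrrp' → match
4. 'prq' → no match — must end with 'p'
5. 'rrqqqqpqp' → no match
6. 'qqrqqqqqprp' → match
7. 'pppp' → match
8. 'prpp' → match
9. 'qqqqrrp' → match
10. 'pqqp' → no match
11 → match
Total matched: 8

8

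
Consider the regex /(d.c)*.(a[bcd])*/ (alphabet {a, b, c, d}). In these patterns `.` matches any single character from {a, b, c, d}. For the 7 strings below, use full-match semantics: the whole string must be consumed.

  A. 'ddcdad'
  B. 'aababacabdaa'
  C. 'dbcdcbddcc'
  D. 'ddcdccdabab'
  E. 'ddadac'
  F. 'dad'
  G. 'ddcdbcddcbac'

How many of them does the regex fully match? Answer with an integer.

A → match
B → no match
C → no match
D → match
E → no match
F → match
G → match
Total matched: 4

4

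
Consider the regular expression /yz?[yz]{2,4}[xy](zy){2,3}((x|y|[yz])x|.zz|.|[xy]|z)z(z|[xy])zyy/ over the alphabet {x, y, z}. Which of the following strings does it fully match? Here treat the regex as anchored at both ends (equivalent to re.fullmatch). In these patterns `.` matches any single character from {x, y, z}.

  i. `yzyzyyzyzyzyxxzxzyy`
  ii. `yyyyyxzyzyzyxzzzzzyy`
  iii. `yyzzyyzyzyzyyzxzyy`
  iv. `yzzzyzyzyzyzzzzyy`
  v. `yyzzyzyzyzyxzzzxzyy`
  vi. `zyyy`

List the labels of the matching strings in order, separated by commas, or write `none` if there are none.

i → match
ii → match
iii → match
iv → match
v → match
vi. `zyyy` → no match — must start with `y`

i, ii, iii, iv, v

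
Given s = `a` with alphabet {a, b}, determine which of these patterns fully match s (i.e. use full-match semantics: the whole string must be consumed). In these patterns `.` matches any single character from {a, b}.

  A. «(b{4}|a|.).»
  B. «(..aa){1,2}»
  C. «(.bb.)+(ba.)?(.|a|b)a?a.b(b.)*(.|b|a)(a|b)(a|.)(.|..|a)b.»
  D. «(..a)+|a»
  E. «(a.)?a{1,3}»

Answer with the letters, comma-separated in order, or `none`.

D, E

A → no match
B → no match — must end with `aa`
C → no match
D → match
E → match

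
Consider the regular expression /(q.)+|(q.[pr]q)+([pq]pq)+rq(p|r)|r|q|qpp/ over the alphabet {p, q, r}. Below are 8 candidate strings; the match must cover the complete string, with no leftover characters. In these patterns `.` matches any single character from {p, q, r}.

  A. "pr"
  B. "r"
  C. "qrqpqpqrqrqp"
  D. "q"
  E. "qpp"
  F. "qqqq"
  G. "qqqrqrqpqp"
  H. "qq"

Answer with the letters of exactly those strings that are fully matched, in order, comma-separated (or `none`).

B, C, D, E, F, G, H

A → no match
B → match
C → match
D → match
E → match
F → match
G → match
H → match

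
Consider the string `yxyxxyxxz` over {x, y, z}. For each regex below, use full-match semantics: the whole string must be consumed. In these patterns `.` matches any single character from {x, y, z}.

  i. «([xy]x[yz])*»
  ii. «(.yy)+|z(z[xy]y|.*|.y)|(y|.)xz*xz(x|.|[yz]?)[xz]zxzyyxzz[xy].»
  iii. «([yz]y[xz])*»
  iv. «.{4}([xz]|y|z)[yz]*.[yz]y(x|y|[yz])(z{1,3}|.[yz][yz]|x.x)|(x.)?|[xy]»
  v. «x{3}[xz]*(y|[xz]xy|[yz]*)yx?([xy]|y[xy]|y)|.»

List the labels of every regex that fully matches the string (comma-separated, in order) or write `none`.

i → match
ii → no match
iii → no match
iv → no match
v → no match

i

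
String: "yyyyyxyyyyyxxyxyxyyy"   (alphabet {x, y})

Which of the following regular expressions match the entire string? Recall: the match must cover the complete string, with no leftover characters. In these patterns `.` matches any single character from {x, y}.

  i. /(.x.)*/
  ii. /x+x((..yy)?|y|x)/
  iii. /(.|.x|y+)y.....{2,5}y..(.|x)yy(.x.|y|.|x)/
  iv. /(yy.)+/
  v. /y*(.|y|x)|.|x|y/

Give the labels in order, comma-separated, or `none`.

iii

i → no match
ii → no match — must start with "x"
iii → match
iv → no match
v → no match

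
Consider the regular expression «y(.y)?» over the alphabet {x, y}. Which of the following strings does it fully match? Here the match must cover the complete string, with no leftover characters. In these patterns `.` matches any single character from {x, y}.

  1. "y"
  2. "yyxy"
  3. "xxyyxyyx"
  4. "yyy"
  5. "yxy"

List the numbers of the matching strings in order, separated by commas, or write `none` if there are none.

1, 4, 5

1 → match
2 → no match
3 → no match — must start with "y"
4 → match
5 → match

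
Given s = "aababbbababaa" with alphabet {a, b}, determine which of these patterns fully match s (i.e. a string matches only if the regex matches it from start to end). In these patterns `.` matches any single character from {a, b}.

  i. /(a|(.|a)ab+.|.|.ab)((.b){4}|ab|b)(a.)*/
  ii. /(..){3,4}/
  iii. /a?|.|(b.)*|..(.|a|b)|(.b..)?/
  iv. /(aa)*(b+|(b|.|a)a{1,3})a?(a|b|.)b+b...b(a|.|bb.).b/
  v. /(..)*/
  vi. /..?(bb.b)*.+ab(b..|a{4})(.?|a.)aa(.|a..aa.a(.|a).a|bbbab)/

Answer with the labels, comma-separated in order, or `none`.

i → match
ii → no match
iii → no match
iv → no match — must end with "b"
v → no match
vi → no match

i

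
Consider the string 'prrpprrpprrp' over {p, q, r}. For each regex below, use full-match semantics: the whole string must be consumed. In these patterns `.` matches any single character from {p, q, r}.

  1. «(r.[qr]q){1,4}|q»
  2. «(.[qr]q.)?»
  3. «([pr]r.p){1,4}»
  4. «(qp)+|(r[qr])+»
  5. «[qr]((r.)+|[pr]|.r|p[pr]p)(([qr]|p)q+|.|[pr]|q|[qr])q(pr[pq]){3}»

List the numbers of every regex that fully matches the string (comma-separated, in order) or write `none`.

1 → no match — must end with 'q'
2 → no match
3 → match
4 → no match
5 → no match

3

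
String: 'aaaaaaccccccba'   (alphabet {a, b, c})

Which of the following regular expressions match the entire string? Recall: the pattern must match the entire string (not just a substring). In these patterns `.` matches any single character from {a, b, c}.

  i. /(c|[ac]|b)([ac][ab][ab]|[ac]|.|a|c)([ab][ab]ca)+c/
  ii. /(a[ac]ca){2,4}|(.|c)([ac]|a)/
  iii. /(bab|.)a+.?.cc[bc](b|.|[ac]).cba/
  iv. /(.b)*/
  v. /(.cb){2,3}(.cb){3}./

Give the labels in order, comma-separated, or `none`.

iii

i → no match — must end with 'cac'
ii → no match
iii → match
iv → no match
v → no match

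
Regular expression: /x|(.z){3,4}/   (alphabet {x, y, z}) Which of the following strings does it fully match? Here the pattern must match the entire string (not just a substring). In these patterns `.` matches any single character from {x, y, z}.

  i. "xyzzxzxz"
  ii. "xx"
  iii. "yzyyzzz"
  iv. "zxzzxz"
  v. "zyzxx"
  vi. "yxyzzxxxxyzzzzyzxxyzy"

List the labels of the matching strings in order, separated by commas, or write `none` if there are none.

i → no match
ii → no match
iii → no match
iv → no match
v → no match
vi → no match

none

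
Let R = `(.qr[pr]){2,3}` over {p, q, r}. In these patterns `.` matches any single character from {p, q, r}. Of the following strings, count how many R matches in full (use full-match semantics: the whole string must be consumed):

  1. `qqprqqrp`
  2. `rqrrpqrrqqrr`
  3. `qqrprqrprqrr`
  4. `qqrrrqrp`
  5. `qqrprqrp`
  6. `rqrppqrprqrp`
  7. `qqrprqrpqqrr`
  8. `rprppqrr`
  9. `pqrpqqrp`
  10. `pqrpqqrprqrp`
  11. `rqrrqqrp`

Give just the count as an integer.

9

1 → no match
2 → match
3 → match
4 → match
5 → match
6 → match
7 → match
8 → no match
9 → match
10 → match
11 → match
Total matched: 9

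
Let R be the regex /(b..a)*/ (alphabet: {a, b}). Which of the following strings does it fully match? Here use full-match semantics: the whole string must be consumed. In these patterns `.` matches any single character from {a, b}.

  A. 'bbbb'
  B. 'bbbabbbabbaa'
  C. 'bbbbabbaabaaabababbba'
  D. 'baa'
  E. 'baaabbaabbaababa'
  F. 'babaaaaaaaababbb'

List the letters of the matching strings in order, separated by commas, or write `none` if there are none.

B, E

A → no match
B → match
C → no match
D → no match
E → match
F → no match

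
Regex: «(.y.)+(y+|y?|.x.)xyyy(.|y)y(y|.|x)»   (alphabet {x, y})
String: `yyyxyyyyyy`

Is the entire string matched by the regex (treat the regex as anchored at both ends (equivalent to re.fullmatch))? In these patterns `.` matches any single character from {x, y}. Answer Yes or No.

Yes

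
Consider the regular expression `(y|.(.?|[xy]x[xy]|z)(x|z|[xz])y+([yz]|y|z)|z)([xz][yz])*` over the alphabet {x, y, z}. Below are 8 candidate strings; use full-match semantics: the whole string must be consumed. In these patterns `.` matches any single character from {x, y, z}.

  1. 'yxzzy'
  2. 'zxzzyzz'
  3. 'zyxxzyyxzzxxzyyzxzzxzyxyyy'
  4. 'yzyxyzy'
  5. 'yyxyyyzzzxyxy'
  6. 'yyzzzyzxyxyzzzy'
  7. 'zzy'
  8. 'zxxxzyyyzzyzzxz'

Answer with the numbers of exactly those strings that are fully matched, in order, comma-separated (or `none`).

1, 2, 4, 5, 7, 8

1 → match
2 → match
3 → no match
4 → match
5 → match
6 → no match
7 → match
8 → match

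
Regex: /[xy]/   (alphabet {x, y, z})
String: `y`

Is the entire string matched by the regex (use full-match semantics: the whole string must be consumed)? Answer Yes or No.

Yes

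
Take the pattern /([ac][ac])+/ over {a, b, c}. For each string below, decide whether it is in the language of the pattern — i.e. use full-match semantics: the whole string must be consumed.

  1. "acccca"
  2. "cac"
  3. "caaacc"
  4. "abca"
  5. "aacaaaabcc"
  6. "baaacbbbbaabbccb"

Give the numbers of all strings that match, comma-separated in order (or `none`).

1, 3

1 → match
2 → no match
3 → match
4 → no match
5 → no match
6 → no match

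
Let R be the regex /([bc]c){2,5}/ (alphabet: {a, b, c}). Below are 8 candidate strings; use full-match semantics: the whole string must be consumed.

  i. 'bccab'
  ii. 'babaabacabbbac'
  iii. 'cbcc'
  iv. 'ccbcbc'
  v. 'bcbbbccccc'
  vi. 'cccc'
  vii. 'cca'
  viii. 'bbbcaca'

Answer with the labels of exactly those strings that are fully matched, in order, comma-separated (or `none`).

iv, vi

i → no match — must end with 'c'
ii → no match
iii → no match
iv → match
v → no match
vi → match
vii → no match — must end with 'c'
viii → no match — must end with 'c'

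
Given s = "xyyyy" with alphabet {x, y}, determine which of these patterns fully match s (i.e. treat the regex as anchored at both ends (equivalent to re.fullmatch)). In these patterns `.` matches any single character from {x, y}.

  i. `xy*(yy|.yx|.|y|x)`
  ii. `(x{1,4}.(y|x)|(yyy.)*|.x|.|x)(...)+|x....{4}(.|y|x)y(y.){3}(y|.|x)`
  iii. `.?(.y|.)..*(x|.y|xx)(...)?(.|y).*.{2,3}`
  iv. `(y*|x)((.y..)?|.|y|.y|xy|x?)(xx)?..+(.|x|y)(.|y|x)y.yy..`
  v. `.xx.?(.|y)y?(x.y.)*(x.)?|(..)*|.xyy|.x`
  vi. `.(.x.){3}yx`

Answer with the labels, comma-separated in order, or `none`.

i → match
ii → no match
iii → no match
iv → no match
v → no match
vi → no match — must end with "yx"

i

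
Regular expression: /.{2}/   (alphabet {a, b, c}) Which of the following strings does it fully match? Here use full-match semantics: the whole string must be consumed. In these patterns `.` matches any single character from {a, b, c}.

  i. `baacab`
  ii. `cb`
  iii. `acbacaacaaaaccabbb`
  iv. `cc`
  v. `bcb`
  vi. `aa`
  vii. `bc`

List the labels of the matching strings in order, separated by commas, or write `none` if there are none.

ii, iv, vi, vii

i → no match
ii → match
iii → no match
iv → match
v → no match
vi → match
vii → match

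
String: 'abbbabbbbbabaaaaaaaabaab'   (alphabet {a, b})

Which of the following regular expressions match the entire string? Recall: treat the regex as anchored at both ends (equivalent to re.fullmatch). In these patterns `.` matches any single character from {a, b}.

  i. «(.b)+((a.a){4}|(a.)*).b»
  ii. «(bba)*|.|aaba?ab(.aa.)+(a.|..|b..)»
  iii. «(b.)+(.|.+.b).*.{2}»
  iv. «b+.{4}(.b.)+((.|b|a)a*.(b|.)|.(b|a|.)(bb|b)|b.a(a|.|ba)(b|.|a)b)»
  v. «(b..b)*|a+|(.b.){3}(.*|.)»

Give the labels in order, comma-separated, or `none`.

i → match
ii → no match
iii → no match — must start with 'b'
iv → no match — must start with 'b'
v → no match

i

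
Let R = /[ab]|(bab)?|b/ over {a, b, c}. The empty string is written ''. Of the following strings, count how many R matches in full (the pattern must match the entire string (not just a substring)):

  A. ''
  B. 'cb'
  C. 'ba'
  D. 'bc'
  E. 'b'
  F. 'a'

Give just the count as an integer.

3

A → match
B → no match
C → no match
D → no match
E → match
F → match
Total matched: 3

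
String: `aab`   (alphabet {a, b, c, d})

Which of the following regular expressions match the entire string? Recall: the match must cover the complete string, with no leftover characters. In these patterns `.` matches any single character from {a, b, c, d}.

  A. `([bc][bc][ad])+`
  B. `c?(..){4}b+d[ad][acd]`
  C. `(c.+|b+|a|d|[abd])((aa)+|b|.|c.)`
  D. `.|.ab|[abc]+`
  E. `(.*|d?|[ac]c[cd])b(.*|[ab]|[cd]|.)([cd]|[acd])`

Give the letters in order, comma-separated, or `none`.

A → no match
B → no match
C → no match
D → match
E → no match

D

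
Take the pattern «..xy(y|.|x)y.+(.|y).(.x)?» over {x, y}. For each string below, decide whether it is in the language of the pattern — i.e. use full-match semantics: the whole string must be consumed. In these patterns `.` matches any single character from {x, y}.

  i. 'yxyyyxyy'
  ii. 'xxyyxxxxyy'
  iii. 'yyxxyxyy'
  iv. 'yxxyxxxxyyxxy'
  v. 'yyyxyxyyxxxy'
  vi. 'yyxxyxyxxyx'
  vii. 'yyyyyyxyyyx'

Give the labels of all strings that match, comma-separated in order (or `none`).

none

i → no match
ii → no match
iii → no match
iv → no match
v → no match
vi → no match
vii → no match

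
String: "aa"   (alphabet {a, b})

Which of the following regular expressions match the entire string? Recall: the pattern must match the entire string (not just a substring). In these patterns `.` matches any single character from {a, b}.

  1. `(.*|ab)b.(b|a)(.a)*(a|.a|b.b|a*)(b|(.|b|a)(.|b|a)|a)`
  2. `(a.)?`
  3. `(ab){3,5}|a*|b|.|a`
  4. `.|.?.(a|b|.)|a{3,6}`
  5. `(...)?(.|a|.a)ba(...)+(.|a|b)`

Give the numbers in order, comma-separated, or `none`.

2, 3, 4

1 → no match
2 → match
3 → match
4 → match
5 → no match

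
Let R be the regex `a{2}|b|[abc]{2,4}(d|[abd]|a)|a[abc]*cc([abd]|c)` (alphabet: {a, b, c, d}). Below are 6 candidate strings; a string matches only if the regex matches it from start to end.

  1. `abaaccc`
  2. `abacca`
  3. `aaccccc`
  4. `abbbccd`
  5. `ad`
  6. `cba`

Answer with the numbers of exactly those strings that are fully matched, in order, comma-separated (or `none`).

1, 2, 3, 4, 6

1 → match
2 → match
3 → match
4 → match
5 → no match
6 → match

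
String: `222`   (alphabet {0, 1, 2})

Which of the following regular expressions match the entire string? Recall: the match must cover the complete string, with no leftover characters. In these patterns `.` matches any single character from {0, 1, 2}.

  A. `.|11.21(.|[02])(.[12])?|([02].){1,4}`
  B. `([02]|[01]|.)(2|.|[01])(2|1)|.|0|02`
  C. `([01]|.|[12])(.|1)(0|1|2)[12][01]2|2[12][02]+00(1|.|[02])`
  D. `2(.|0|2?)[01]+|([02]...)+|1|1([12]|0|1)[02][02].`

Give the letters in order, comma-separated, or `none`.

B

A → no match
B → match
C → no match
D → no match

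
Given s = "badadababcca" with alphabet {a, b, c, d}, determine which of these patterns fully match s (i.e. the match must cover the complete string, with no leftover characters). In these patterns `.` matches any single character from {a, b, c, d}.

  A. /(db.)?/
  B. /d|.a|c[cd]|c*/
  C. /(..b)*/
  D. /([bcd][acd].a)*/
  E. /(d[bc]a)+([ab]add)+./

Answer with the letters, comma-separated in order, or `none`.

D

A → no match
B → no match
C → no match
D → match
E → no match — must start with "d"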